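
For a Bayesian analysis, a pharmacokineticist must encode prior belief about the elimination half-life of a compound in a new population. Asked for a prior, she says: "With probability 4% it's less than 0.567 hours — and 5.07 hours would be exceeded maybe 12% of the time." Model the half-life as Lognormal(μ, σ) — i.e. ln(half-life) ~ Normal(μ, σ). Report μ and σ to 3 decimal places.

If T ~ Lognormal(μ,σ) then ln T ~ Normal(μ,σ), so the p-quantile of ln T is μ + z_p·σ.
ln(0.567) = -0.5674 and ln(5.07) = 1.623; z_{0.04} = -1.751, z_{0.88} = 1.175.
σ = (1.623 − -0.5674)/(1.175 − (-1.751)) = 0.749.
μ = -0.5674 − (-1.751)·0.749 = 0.744.

μ ≈ 0.744, σ ≈ 0.749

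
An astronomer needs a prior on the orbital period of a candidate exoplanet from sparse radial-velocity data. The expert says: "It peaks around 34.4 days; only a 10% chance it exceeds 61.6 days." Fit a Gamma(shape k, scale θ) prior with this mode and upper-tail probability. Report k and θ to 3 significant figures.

Gamma(k,θ) with k>1 has mode (k−1)θ, so θ = 34.4/(k−1).
Need P(X < 61.6) = 0.9 with θ tied to k this way. Start at k = 2, θ = 34.4: P(X<61.6) ≈ 0.534.
Too low — raise k to concentrate. Iterating converges to k ≈ 6.61.
Then θ = 34.4/(6.61−1) ≈ 6.14.

k ≈ 6.61, θ ≈ 6.14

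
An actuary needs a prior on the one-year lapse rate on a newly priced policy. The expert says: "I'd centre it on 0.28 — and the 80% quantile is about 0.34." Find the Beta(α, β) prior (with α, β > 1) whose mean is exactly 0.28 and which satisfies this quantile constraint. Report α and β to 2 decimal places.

α ≈ 10.66, β ≈ 27.41

With mean 0.28 fixed, write α = 0.28s, β = 0.72s where s = α+β.
Need P(θ < 0.34) = 0.8 under Beta(0.28s, 0.72s). Normal approximation: (q−m)/√(m(1−m)/s) ≈ z_{0.8} = 0.842, so s ≈ 0.28·0.72·(0.842)²/(0.34−0.28)² = 39.7.
At s = 39.7: P(θ<0.34) ≈ 0.804. Adjusting to match 0.8 gives s ≈ 38.07.
So α = 0.28·38.07 ≈ 10.66, β = 0.72·38.07 ≈ 27.41.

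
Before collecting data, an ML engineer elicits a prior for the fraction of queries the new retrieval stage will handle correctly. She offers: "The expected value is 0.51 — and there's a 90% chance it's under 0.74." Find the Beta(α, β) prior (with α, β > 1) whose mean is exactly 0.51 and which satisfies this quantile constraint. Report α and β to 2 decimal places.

With mean 0.51 fixed, write α = 0.51s, β = 0.49s where s = α+β.
Need P(θ < 0.74) = 0.9 under Beta(0.51s, 0.49s). Normal approximation: (q−m)/√(m(1−m)/s) ≈ z_{0.9} = 1.28, so s ≈ 0.51·0.49·(1.28)²/(0.74−0.51)² = 7.8.
At s = 7.8: P(θ<0.74) ≈ 0.907. Adjusting to match 0.9 gives s ≈ 7.33.
So α = 0.51·7.33 ≈ 3.74, β = 0.49·7.33 ≈ 3.59.

α ≈ 3.74, β ≈ 3.59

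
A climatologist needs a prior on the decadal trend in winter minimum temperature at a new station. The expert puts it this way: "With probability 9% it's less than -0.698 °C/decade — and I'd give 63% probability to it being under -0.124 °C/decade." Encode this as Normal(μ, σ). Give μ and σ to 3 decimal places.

The p-quantile of Normal(μ,σ) is μ + z_p·σ, with z_{0.09} = -1.341 and z_{0.63} = 0.3319.
Eliminate σ: μ = (z₂·x₁ − z₁·x₂)/(z₂ − z₁) = (0.3319·-0.698 − (-1.341)·-0.124)/1.673 = -0.238.
Then σ = (x₂ − x₁)/(z₂ − z₁) = (-0.124 − -0.698)/1.673 = 0.343.

μ = -0.238, σ = 0.343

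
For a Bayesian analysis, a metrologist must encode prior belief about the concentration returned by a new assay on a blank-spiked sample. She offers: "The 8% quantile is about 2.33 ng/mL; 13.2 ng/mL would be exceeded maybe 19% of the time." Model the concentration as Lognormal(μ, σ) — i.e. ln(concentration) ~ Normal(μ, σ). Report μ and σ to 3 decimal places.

μ ≈ 1.913, σ ≈ 0.760

If T ~ Lognormal(μ,σ) then ln T ~ Normal(μ,σ), so the p-quantile of ln T is μ + z_p·σ.
ln(2.33) = 0.8459 and ln(13.2) = 2.58; z_{0.08} = -1.405, z_{0.81} = 0.8779.
σ = (2.58 − 0.8459)/(0.8779 − (-1.405)) = 0.760.
μ = 0.8459 − (-1.405)·0.760 = 1.913.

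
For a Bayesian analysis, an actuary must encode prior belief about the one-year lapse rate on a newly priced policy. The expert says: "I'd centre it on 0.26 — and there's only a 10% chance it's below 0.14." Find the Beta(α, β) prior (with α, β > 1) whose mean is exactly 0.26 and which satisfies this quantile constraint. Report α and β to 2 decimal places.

With mean 0.26 fixed, write α = 0.26s, β = 0.74s where s = α+β.
Need P(θ < 0.14) = 0.1 under Beta(0.26s, 0.74s). Normal approximation: (q−m)/√(m(1−m)/s) ≈ z_{0.1} = -1.28, so s ≈ 0.26·0.74·(-1.28)²/(0.14−0.26)² = 21.9.
At s = 21.9: P(θ<0.14) ≈ 0.084. Adjusting to match 0.1 gives s ≈ 19.27.
So α = 0.26·19.27 ≈ 5.01, β = 0.74·19.27 ≈ 14.26.

α ≈ 5.01, β ≈ 14.26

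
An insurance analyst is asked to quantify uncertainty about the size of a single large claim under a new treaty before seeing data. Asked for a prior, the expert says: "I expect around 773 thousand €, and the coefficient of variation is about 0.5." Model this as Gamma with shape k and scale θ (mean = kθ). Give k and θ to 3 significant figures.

k ≈ 4, θ ≈ 193

For Gamma(k, scale θ): mean = kθ, variance = kθ², so CV = 1/√k.
CV = 0.5, hence k = 1/CV² = 4.
Then θ = mean/k = 773/4 = 193.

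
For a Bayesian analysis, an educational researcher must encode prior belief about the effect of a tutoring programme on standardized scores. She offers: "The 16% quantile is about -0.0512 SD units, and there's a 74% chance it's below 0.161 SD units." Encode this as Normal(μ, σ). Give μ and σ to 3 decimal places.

μ = 0.078, σ = 0.130

The p-quantile of Normal(μ,σ) is μ + z_p·σ, with z_{0.16} = -0.9945 and z_{0.74} = 0.6433.
Eliminate σ: μ = (z₂·x₁ − z₁·x₂)/(z₂ − z₁) = (0.6433·-0.0512 − (-0.9945)·0.161)/1.638 = 0.078.
Then σ = (x₂ − x₁)/(z₂ − z₁) = (0.161 − -0.0512)/1.638 = 0.130.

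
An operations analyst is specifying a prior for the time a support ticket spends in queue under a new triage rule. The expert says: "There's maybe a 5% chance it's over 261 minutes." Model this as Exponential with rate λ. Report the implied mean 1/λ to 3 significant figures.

mean ≈ 87.1 minutes

P(T > 261.0) = e^(−λ·261.0) = 0.05, so λ = −ln(0.05)/261.0 = 0.0115.
Mean = 1/λ = 87.1 minutes.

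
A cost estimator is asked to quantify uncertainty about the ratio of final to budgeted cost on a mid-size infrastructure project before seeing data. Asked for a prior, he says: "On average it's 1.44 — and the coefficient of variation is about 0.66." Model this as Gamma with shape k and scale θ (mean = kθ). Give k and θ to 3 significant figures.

For Gamma(k, scale θ): mean = kθ, variance = kθ², so CV = 1/√k.
CV = 0.66, hence k = 1/CV² = 2.3.
Then θ = mean/k = 1.44/2.3 = 0.627.

k ≈ 2.3, θ ≈ 0.627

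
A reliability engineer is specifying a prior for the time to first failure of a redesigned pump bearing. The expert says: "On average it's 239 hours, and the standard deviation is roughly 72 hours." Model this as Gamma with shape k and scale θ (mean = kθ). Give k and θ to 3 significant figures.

k ≈ 11, θ ≈ 21.7

For Gamma(k, scale θ): mean = kθ, variance = kθ², so CV = 1/√k.
CV = SD/mean = 72/239 = 0.3013, hence k = 1/CV² = 11.
Then θ = mean/k = 239/11 = 21.7.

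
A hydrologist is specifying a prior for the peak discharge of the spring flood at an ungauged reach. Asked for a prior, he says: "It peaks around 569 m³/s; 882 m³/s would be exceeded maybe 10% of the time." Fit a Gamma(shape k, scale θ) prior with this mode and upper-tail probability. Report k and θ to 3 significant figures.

Gamma(k,θ) with k>1 has mode (k−1)θ, so θ = 569/(k−1).
Need P(X < 882) = 0.9 with θ tied to k this way. Start at k = 2, θ = 569: P(X<882) ≈ 0.459.
Too low — raise k to concentrate. Iterating converges to k ≈ 10.7.
Then θ = 569/(10.7−1) ≈ 58.5.

k ≈ 10.7, θ ≈ 58.5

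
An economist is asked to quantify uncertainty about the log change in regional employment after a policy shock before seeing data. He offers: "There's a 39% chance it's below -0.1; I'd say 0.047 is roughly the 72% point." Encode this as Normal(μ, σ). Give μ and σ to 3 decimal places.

For Normal(μ,σ), the p-quantile is μ + z_p·σ. Here z_{0.39} = -0.2793, z_{0.72} = 0.5828.
So -0.1 = μ − 0.2793σ and 0.047 = μ + 0.5828σ.
Subtracting: σ = (0.047 − -0.1)/(0.5828 − (-0.2793)) = 0.171.
Then μ = -0.1 − (-0.2793)·0.171 = -0.052.

μ = -0.052, σ = 0.171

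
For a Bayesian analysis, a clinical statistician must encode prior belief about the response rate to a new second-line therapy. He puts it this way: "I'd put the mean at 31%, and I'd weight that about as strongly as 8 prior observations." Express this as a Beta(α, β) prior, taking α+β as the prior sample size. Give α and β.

Under the effective-sample-size interpretation, Beta(α, β) has prior mean α/(α+β) and prior sample size α+β.
So α+β = 8 and α/(α+β) = 0.31, giving α = 0.31·8 = 2.48 and β = 8 − 2.48 = 5.52.

α = 2.48, β = 5.52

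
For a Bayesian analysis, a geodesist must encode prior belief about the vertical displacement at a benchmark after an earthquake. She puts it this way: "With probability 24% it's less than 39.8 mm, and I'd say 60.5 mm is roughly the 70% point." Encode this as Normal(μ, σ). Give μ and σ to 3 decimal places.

For Normal(μ,σ), the p-quantile is μ + z_p·σ. Here z_{0.24} = -0.7063, z_{0.7} = 0.5244.
So 39.8 = μ − 0.7063σ and 60.5 = μ + 0.5244σ.
Subtracting: σ = (60.5 − 39.8)/(0.5244 − (-0.7063)) = 16.820.
Then μ = 39.8 − (-0.7063)·16.820 = 51.680.

μ = 51.680, σ = 16.820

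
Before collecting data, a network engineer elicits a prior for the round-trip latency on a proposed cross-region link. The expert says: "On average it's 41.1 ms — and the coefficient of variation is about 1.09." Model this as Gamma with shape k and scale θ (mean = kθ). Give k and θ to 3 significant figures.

For Gamma(k, scale θ): mean = kθ, variance = kθ², so CV = 1/√k.
CV = 1.09, hence k = 1/CV² = 0.842.
Then θ = mean/k = 41.1/0.842 = 48.8.

k ≈ 0.842, θ ≈ 48.8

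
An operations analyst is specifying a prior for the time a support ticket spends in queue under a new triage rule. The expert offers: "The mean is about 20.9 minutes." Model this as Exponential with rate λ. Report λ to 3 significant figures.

λ ≈ 0.0478

Exponential mean = 1/λ, so λ = 1/20.9 = 0.0478.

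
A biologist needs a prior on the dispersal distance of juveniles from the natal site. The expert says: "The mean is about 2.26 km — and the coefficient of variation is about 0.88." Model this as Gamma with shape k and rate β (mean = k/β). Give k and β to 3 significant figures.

For Gamma(k, rate β): mean = k/β, variance = k/β², so CV = 1/√k.
CV = 0.88, hence k = 1/CV² = 1.29.
Then β = k/mean = 1.29/2.26 = 0.571.

k ≈ 1.29, β ≈ 0.571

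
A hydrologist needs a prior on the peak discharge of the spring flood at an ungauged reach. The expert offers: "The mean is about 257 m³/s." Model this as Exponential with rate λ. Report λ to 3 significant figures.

λ ≈ 0.00389

Exponential mean = 1/λ, so λ = 1/257.0 = 0.00389.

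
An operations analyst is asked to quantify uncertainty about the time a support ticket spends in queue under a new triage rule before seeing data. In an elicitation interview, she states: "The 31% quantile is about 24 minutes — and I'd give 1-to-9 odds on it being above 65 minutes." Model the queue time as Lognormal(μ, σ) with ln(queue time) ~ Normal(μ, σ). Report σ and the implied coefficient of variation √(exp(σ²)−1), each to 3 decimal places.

σ ≈ 0.561, CV ≈ 0.608

If T ~ Lognormal(μ,σ) then ln T ~ Normal(μ,σ), so the p-quantile of ln T is μ + z_p·σ.
ln(24) = 3.178 and ln(65) = 4.174; z_{0.31} = -0.4959, z_{0.9} = 1.282.
σ = (4.174 − 3.178)/(1.282 − (-0.4959)) = 0.561.
μ = 3.178 − (-0.4959)·0.561 = 3.456.
CV = √(exp(σ²)−1) = √(exp(0.3142)−1) = 0.608.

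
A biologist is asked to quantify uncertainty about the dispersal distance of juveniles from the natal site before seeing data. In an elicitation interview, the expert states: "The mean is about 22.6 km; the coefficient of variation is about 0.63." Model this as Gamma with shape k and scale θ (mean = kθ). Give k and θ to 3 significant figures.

For Gamma(k, scale θ): mean = kθ, variance = kθ², so CV = 1/√k.
CV = 0.63, hence k = 1/CV² = 2.52.
Then θ = mean/k = 22.6/2.52 = 8.97.

k ≈ 2.52, θ ≈ 8.97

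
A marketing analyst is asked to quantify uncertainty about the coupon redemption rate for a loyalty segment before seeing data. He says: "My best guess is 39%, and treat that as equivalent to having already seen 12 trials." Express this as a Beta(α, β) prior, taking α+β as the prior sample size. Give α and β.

α = 4.68, β = 7.32

Under the effective-sample-size interpretation, Beta(α, β) has prior mean α/(α+β) and prior sample size α+β.
So α+β = 12 and α/(α+β) = 0.39, giving α = 0.39·12 = 4.68 and β = 12 − 4.68 = 7.32.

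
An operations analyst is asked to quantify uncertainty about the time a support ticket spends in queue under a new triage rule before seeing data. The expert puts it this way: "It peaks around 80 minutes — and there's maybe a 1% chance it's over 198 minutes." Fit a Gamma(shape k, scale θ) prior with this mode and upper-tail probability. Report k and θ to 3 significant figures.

Gamma(k,θ) with k>1 has mode (k−1)θ, so θ = 80/(k−1).
Need P(X < 198) = 0.99 with θ tied to k this way. Start at k = 2, θ = 80: P(X<198) ≈ 0.708.
Too low — raise k to concentrate. Iterating converges to k ≈ 6.73.
Then θ = 80/(6.73−1) ≈ 14.

k ≈ 6.73, θ ≈ 14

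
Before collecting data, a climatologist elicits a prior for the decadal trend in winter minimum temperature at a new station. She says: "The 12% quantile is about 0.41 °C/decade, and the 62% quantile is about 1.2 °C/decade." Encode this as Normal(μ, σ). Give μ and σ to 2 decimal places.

μ = 1.04, σ = 0.53

The p-quantile of Normal(μ,σ) is μ + z_p·σ, with z_{0.12} = -1.175 and z_{0.62} = 0.3055.
Eliminate σ: μ = (z₂·x₁ − z₁·x₂)/(z₂ − z₁) = (0.3055·0.41 − (-1.175)·1.2)/1.48 = 1.04.
Then σ = (x₂ − x₁)/(z₂ − z₁) = (1.2 − 0.41)/1.48 = 0.53.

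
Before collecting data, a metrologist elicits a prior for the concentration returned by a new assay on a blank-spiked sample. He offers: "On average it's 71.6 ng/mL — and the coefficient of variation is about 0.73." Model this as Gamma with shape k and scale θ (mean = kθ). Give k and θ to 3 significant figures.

For Gamma(k, scale θ): mean = kθ, variance = kθ², so CV = 1/√k.
CV = 0.73, hence k = 1/CV² = 1.88.
Then θ = mean/k = 71.6/1.88 = 38.2.

k ≈ 1.88, θ ≈ 38.2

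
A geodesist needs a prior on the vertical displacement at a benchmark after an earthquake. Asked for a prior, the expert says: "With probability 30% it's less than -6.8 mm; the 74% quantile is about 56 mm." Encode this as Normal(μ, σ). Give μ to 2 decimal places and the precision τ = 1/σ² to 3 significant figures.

For Normal(μ,σ), the p-quantile is μ + z_p·σ. Here z_{0.3} = -0.5244, z_{0.74} = 0.6433.
So -6.8 = μ − 0.5244σ and 56 = μ + 0.6433σ.
Subtracting: σ = (56 − -6.8)/(0.6433 − (-0.5244)) = 53.78.
Then μ = -6.8 − (-0.5244)·53.78 = 21.40.
Precision τ = 1/σ² = 1/53.78² = 0.000346.

μ = 21.40, τ = 0.000346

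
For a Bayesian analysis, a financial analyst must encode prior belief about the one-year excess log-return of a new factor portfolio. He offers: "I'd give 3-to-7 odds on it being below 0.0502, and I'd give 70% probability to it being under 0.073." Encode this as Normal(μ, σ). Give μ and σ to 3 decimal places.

μ = 0.062, σ = 0.022

The p-quantile of Normal(μ,σ) is μ + z_p·σ, with z_{0.3} = -0.5244 and z_{0.7} = 0.5244.
Eliminate σ: μ = (z₂·x₁ − z₁·x₂)/(z₂ − z₁) = (0.5244·0.0502 − (-0.5244)·0.073)/1.049 = 0.062.
Then σ = (x₂ − x₁)/(z₂ − z₁) = (0.073 − 0.0502)/1.049 = 0.022.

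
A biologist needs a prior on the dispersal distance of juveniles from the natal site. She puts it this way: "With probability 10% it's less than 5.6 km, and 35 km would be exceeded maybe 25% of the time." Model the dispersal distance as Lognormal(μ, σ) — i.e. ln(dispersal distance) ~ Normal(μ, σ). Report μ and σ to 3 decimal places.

If T ~ Lognormal(μ,σ) then ln T ~ Normal(μ,σ), so the p-quantile of ln T is μ + z_p·σ.
ln(5.6) = 1.723 and ln(35) = 3.555; z_{0.1} = -1.282, z_{0.75} = 0.6745.
σ = (3.555 − 1.723)/(0.6745 − (-1.282)) = 0.937.
μ = 1.723 − (-1.282)·0.937 = 2.923.

μ ≈ 2.923, σ ≈ 0.937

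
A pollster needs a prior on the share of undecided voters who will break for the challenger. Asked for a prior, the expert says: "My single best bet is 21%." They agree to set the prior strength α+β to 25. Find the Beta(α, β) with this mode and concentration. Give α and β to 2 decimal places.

For α,β > 1 the Beta mode is (α−1)/(α+β−2). With α+β = 25, the mode is (α−1)/23.
Set (α−1)/23 = 0.21 → α = 1 + 0.21·23 = 5.83.
β = 25 − α = 19.17.

α = 5.83, β = 19.17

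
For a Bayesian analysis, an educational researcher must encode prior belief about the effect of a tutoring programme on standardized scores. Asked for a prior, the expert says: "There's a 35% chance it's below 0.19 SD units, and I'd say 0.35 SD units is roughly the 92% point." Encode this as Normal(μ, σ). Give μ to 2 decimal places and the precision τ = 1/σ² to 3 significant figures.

μ = 0.22, τ = 125

For Normal(μ,σ), the p-quantile is μ + z_p·σ. Here z_{0.35} = -0.3853, z_{0.92} = 1.405.
So 0.19 = μ − 0.3853σ and 0.35 = μ + 1.405σ.
Subtracting: σ = (0.35 − 0.19)/(1.405 − (-0.3853)) = 0.09.
Then μ = 0.19 − (-0.3853)·0.09 = 0.22.
Precision τ = 1/σ² = 1/0.08937² = 125.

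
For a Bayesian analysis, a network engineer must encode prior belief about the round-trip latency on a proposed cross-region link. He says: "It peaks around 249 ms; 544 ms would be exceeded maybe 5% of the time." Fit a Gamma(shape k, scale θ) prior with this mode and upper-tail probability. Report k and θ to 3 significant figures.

k ≈ 5.51, θ ≈ 55.2

Gamma(k,θ) with k>1 has mode (k−1)θ, so θ = 249/(k−1).
Need P(X < 544) = 0.95 with θ tied to k this way. Start at k = 2, θ = 249: P(X<544) ≈ 0.642.
Too low — raise k to concentrate. Iterating converges to k ≈ 5.51.
Then θ = 249/(5.51−1) ≈ 55.2.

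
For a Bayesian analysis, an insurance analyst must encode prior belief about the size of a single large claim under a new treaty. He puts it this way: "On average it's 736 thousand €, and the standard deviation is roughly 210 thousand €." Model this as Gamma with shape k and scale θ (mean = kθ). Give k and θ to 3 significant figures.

For Gamma(k, scale θ): mean = kθ, variance = kθ², so CV = 1/√k.
CV = SD/mean = 210/736 = 0.2853, hence k = 1/CV² = 12.3.
Then θ = mean/k = 736/12.3 = 59.9.

k ≈ 12.3, θ ≈ 59.9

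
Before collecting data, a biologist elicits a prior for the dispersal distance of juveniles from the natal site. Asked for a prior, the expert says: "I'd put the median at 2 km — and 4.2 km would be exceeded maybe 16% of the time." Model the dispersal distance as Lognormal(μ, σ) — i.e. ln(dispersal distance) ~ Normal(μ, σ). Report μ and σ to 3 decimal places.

μ ≈ 0.693, σ ≈ 0.746

If T ~ Lognormal(μ,σ) then ln T ~ Normal(μ,σ), so the p-quantile of ln T is μ + z_p·σ.
ln(2) = 0.6931 and ln(4.2) = 1.435; z_{0.5} = 0, z_{0.84} = 0.9945.
σ = (1.435 − 0.6931)/(0.9945 − (0)) = 0.746.
μ = 0.6931 − (0)·0.746 = 0.693.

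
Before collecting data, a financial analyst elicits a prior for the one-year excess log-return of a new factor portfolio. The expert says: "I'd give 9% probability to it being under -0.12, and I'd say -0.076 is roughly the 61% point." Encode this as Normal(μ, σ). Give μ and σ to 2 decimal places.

μ = -0.08, σ = 0.03

For Normal(μ,σ), the p-quantile is μ + z_p·σ. Here z_{0.09} = -1.341, z_{0.61} = 0.2793.
So -0.12 = μ − 1.341σ and -0.076 = μ + 0.2793σ.
Subtracting: σ = (-0.076 − -0.12)/(0.2793 − (-1.341)) = 0.03.
Then μ = -0.12 − (-1.341)·0.03 = -0.08.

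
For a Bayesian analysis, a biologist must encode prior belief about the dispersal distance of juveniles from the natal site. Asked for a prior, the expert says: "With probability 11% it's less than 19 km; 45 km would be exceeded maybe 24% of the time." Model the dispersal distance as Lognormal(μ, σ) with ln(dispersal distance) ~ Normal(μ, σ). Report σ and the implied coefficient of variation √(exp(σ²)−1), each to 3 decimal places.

σ ≈ 0.446, CV ≈ 0.469

If T ~ Lognormal(μ,σ) then ln T ~ Normal(μ,σ), so the p-quantile of ln T is μ + z_p·σ.
ln(19) = 2.944 and ln(45) = 3.807; z_{0.11} = -1.227, z_{0.76} = 0.7063.
σ = (3.807 − 2.944)/(0.7063 − (-1.227)) = 0.446.
μ = 2.944 − (-1.227)·0.446 = 3.492.
CV = √(exp(σ²)−1) = √(exp(0.1990)−1) = 0.469.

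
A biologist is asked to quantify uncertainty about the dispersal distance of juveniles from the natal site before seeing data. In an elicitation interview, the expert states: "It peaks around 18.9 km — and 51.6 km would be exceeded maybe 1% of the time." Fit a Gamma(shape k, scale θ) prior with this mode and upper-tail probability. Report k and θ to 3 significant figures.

Gamma(k,θ) with k>1 has mode (k−1)θ, so θ = 18.9/(k−1).
Need P(X < 51.6) = 0.99 with θ tied to k this way. Start at k = 2, θ = 18.9: P(X<51.6) ≈ 0.757.
Too low — raise k to concentrate. Iterating converges to k ≈ 5.56.
Then θ = 18.9/(5.56−1) ≈ 4.14.

k ≈ 5.56, θ ≈ 4.14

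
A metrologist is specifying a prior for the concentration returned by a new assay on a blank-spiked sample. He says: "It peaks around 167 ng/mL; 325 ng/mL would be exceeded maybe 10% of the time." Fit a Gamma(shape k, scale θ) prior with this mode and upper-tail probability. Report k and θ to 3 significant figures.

Gamma(k,θ) with k>1 has mode (k−1)θ, so θ = 167/(k−1).
Need P(X < 325) = 0.9 with θ tied to k this way. Start at k = 2, θ = 167: P(X<325) ≈ 0.579.
Too low — raise k to concentrate. Iterating converges to k ≈ 5.32.
Then θ = 167/(5.32−1) ≈ 38.7.

k ≈ 5.32, θ ≈ 38.7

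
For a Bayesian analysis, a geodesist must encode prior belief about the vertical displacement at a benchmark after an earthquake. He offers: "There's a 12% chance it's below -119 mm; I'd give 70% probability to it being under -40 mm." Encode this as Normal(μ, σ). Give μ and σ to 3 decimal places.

For Normal(μ,σ), the p-quantile is μ + z_p·σ. Here z_{0.12} = -1.175, z_{0.7} = 0.5244.
So -119 = μ − 1.175σ and -40 = μ + 0.5244σ.
Subtracting: σ = (-40 − -119)/(0.5244 − (-1.175)) = 46.487.
Then μ = -119 − (-1.175)·46.487 = -64.378.

μ = -64.378, σ = 46.487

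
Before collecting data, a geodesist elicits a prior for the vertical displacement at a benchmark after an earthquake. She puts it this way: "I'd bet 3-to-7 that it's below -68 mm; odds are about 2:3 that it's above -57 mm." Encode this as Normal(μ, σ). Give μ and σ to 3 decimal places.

μ = -60.583, σ = 14.143

The p-quantile of Normal(μ,σ) is μ + z_p·σ, with z_{0.3} = -0.5244 and z_{0.6} = 0.2533.
Eliminate σ: μ = (z₂·x₁ − z₁·x₂)/(z₂ − z₁) = (0.2533·-68 − (-0.5244)·-57)/0.7777 = -60.583.
Then σ = (x₂ − x₁)/(z₂ − z₁) = (-57 − -68)/0.7777 = 14.143.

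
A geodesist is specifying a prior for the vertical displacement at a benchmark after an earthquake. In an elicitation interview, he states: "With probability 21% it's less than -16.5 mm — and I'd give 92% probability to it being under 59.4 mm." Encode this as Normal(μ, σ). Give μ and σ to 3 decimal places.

μ = 11.177, σ = 34.321

The p-quantile of Normal(μ,σ) is μ + z_p·σ, with z_{0.21} = -0.8064 and z_{0.92} = 1.405.
Eliminate σ: μ = (z₂·x₁ − z₁·x₂)/(z₂ − z₁) = (1.405·-16.5 − (-0.8064)·59.4)/2.211 = 11.177.
Then σ = (x₂ − x₁)/(z₂ − z₁) = (59.4 − -16.5)/2.211 = 34.321.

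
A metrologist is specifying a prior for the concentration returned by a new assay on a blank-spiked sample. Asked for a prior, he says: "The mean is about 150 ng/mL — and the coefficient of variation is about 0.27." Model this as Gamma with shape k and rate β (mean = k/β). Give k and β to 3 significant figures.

k ≈ 13.7, β ≈ 0.0914

For Gamma(k, rate β): mean = k/β, variance = k/β², so CV = 1/√k.
CV = 0.27, hence k = 1/CV² = 13.7.
Then β = k/mean = 13.7/150 = 0.0914.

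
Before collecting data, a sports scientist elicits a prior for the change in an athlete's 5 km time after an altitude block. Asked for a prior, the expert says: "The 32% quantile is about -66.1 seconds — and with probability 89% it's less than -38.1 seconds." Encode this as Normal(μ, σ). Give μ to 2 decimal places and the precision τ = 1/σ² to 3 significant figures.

For Normal(μ,σ), the p-quantile is μ + z_p·σ. Here z_{0.32} = -0.4677, z_{0.89} = 1.227.
So -66.1 = μ − 0.4677σ and -38.1 = μ + 1.227σ.
Subtracting: σ = (-38.1 − -66.1)/(1.227 − (-0.4677)) = 16.53.
Then μ = -66.1 − (-0.4677)·16.53 = -58.37.
Precision τ = 1/σ² = 1/16.53² = 0.00366.

μ = -58.37, τ = 0.00366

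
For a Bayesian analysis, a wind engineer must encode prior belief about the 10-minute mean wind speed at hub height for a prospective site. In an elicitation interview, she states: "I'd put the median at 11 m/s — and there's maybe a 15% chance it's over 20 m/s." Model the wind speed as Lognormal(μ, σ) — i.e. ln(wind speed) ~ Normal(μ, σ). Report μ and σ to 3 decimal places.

μ ≈ 2.398, σ ≈ 0.577

If T ~ Lognormal(μ,σ) then ln T ~ Normal(μ,σ), so the p-quantile of ln T is μ + z_p·σ.
ln(11) = 2.398 and ln(20) = 2.996; z_{0.5} = 0, z_{0.85} = 1.036.
σ = (2.996 − 2.398)/(1.036 − (0)) = 0.577.
μ = 2.398 − (0)·0.577 = 2.398.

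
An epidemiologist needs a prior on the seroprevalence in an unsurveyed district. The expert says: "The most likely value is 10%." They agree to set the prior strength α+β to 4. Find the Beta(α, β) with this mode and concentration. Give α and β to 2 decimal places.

For α,β > 1 the Beta mode is (α−1)/(α+β−2). With α+β = 4, the mode is (α−1)/2.
Set (α−1)/2 = 0.1 → α = 1 + 0.1·2 = 1.20.
β = 4 − α = 2.80.

α = 1.20, β = 2.80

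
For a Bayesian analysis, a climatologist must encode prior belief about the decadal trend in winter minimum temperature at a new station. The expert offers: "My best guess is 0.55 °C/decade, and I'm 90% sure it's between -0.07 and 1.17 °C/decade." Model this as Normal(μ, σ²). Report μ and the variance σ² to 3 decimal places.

μ = 0.550, σ² = 0.142

A symmetric 90% interval runs μ ± z·σ with z = 1.645.
Half-width = 0.62, so σ = 0.62/1.645 = 0.3769 and σ² = 0.142.
μ is the stated best guess, 0.550.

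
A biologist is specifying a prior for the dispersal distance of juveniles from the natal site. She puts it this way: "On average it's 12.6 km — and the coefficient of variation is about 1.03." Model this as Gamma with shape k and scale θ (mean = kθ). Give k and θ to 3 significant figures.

k ≈ 0.943, θ ≈ 13.4

For Gamma(k, scale θ): mean = kθ, variance = kθ², so CV = 1/√k.
CV = 1.03, hence k = 1/CV² = 0.943.
Then θ = mean/k = 12.6/0.943 = 13.4.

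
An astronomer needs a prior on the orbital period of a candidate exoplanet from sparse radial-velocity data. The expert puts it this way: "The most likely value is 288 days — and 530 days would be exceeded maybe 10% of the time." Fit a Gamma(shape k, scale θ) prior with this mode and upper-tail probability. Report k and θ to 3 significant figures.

k ≈ 6.13, θ ≈ 56.2

Gamma(k,θ) with k>1 has mode (k−1)θ, so θ = 288/(k−1).
Need P(X < 530) = 0.9 with θ tied to k this way. Start at k = 2, θ = 288: P(X<530) ≈ 0.549.
Too low — raise k to concentrate. Iterating converges to k ≈ 6.13.
Then θ = 288/(6.13−1) ≈ 56.2.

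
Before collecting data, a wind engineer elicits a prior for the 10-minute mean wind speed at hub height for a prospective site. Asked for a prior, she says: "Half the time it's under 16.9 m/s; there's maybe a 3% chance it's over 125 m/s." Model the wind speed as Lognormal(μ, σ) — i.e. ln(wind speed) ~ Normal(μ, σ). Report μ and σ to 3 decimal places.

If T ~ Lognormal(μ,σ) then ln T ~ Normal(μ,σ), so the p-quantile of ln T is μ + z_p·σ.
ln(16.9) = 2.827 and ln(125) = 4.828; z_{0.5} = 0, z_{0.97} = 1.881.
σ = (4.828 − 2.827)/(1.881 − (0)) = 1.064.
μ = 2.827 − (0)·1.064 = 2.827.

μ ≈ 2.827, σ ≈ 1.064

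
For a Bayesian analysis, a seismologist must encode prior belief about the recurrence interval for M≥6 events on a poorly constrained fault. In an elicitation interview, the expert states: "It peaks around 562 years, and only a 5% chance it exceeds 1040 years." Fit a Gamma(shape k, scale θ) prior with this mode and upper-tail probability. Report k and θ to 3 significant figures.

k ≈ 8.35, θ ≈ 76.5

Gamma(k,θ) with k>1 has mode (k−1)θ, so θ = 562/(k−1).
Need P(X < 1040) = 0.95 with θ tied to k this way. Start at k = 2, θ = 562: P(X<1040) ≈ 0.552.
Too low — raise k to concentrate. Iterating converges to k ≈ 8.35.
Then θ = 562/(8.35−1) ≈ 76.5.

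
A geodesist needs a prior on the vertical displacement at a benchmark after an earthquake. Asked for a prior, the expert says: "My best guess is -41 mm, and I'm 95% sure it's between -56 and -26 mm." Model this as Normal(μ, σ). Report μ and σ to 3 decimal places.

μ = -41.000, σ = 7.653

A symmetric 95% interval runs μ ± z·σ with z = 1.96.
Half-width = 15, so σ = 15/1.96 = 7.653.
μ is the stated best guess, -41.000.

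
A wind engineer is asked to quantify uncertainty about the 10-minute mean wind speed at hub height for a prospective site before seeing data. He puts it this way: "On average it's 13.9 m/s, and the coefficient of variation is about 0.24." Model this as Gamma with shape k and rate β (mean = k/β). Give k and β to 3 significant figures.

For Gamma(k, rate β): mean = k/β, variance = k/β², so CV = 1/√k.
CV = 0.24, hence k = 1/CV² = 17.4.
Then β = k/mean = 17.4/13.9 = 1.25.

k ≈ 17.4, β ≈ 1.25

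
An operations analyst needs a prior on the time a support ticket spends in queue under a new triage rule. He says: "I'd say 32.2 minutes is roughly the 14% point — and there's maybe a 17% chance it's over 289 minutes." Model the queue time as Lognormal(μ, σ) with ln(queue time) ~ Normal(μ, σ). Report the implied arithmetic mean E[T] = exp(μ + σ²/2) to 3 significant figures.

If T ~ Lognormal(μ,σ) then ln T ~ Normal(μ,σ), so the p-quantile of ln T is μ + z_p·σ.
ln(32.2) = 3.472 and ln(289) = 5.666; z_{0.14} = -1.08, z_{0.83} = 0.9542.
σ = (5.666 − 3.472)/(0.9542 − (-1.08)) = 1.079.
μ = 3.472 − (-1.08)·1.079 = 4.637.
E[T] = exp(μ + σ²/2) = exp(4.637 + 0.5817) = 185 minutes.

E[T] ≈ 185 minutes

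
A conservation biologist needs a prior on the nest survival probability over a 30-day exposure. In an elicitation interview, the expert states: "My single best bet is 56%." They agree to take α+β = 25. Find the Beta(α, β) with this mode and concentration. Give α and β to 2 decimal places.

For α,β > 1 the Beta mode is (α−1)/(α+β−2). With α+β = 25, the mode is (α−1)/23.
Set (α−1)/23 = 0.56 → α = 1 + 0.56·23 = 13.88.
β = 25 − α = 11.12.

α = 13.88, β = 11.12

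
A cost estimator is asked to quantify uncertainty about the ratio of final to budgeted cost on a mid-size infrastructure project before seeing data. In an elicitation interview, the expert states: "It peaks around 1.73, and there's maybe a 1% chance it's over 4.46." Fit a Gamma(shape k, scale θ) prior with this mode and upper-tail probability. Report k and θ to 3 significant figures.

Gamma(k,θ) with k>1 has mode (k−1)θ, so θ = 1.73/(k−1).
Need P(X < 4.46) = 0.99 with θ tied to k this way. Start at k = 2, θ = 1.73: P(X<4.46) ≈ 0.728.
Too low — raise k to concentrate. Iterating converges to k ≈ 6.2.
Then θ = 1.73/(6.2−1) ≈ 0.333.

k ≈ 6.2, θ ≈ 0.333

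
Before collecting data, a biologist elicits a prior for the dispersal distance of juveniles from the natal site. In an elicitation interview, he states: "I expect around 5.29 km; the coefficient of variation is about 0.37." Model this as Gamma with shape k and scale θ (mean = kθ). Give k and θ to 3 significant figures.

For Gamma(k, scale θ): mean = kθ, variance = kθ², so CV = 1/√k.
CV = 0.37, hence k = 1/CV² = 7.3.
Then θ = mean/k = 5.29/7.3 = 0.724.

k ≈ 7.3, θ ≈ 0.724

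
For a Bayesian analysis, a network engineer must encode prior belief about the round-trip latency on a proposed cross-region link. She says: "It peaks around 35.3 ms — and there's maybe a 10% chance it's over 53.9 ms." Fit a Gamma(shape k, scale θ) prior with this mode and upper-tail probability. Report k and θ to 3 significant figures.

Gamma(k,θ) with k>1 has mode (k−1)θ, so θ = 35.3/(k−1).
Need P(X < 53.9) = 0.9 with θ tied to k this way. Start at k = 2, θ = 35.3: P(X<53.9) ≈ 0.451.
Too low — raise k to concentrate. Iterating converges to k ≈ 11.4.
Then θ = 35.3/(11.4−1) ≈ 3.39.

k ≈ 11.4, θ ≈ 3.39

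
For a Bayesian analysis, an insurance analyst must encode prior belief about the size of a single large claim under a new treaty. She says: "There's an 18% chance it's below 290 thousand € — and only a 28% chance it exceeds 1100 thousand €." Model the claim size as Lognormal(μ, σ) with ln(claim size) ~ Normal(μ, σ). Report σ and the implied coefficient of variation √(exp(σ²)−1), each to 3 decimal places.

σ ≈ 0.890, CV ≈ 1.099

If T ~ Lognormal(μ,σ) then ln T ~ Normal(μ,σ), so the p-quantile of ln T is μ + z_p·σ.
ln(290) = 5.67 and ln(1100) = 7.003; z_{0.18} = -0.9154, z_{0.72} = 0.5828.
σ = (7.003 − 5.67)/(0.5828 − (-0.9154)) = 0.890.
μ = 5.67 − (-0.9154)·0.890 = 6.484.
CV = √(exp(σ²)−1) = √(exp(0.7918)−1) = 1.099.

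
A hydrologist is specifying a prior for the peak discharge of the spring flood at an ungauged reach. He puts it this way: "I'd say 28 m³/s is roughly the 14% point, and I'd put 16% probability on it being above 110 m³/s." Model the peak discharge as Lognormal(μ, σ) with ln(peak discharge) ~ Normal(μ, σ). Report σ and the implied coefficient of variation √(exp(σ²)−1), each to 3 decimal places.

σ ≈ 0.659, CV ≈ 0.738

If T ~ Lognormal(μ,σ) then ln T ~ Normal(μ,σ), so the p-quantile of ln T is μ + z_p·σ.
ln(28) = 3.332 and ln(110) = 4.7; z_{0.14} = -1.08, z_{0.84} = 0.9945.
σ = (4.7 − 3.332)/(0.9945 − (-1.08)) = 0.659.
μ = 3.332 − (-1.08)·0.659 = 4.045.
CV = √(exp(σ²)−1) = √(exp(0.4349)−1) = 0.738.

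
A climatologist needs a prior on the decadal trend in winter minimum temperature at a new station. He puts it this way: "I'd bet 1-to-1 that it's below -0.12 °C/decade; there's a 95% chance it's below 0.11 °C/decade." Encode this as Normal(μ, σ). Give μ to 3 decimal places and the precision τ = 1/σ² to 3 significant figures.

μ = -0.120, τ = 51.1

The p-quantile of Normal(μ,σ) is μ + z_p·σ, with z_{0.5} = 0 and z_{0.95} = 1.645.
Eliminate σ: μ = (z₂·x₁ − z₁·x₂)/(z₂ − z₁) = (1.645·-0.12 − (0)·0.11)/1.645 = -0.120.
Then σ = (x₂ − x₁)/(z₂ − z₁) = (0.11 − -0.12)/1.645 = 0.140.
Precision τ = 1/σ² = 1/0.1398² = 51.1.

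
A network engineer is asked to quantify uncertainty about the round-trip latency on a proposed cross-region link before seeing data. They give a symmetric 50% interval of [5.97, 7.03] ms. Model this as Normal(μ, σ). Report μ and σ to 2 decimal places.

μ = 6.50, σ = 0.79

A symmetric 50% interval runs μ ± z·σ with z = 0.6745.
Half-width = 0.53, so σ = 0.53/0.6745 = 0.79.
μ is the interval midpoint, 6.50.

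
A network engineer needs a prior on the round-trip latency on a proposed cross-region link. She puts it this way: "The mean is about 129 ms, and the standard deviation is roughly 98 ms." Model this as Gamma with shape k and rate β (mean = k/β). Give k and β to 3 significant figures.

For Gamma(k, rate β): mean = k/β, variance = k/β², so CV = 1/√k.
CV = SD/mean = 98/129 = 0.7597, hence k = 1/CV² = 1.73.
Then β = k/mean = 1.73/129 = 0.0134.

k ≈ 1.73, β ≈ 0.0134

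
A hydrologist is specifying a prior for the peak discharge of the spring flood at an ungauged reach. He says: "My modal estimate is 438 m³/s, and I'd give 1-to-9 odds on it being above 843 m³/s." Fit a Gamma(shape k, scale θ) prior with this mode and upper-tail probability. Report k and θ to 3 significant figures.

Gamma(k,θ) with k>1 has mode (k−1)θ, so θ = 438/(k−1).
Need P(X < 843) = 0.9 with θ tied to k this way. Start at k = 2, θ = 438: P(X<843) ≈ 0.573.
Too low — raise k to concentrate. Iterating converges to k ≈ 5.46.
Then θ = 438/(5.46−1) ≈ 98.1.

k ≈ 5.46, θ ≈ 98.1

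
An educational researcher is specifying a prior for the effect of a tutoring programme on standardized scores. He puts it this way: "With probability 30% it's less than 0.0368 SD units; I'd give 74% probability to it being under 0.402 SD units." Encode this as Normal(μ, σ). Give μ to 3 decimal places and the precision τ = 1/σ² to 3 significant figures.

μ = 0.201, τ = 10.2

The p-quantile of Normal(μ,σ) is μ + z_p·σ, with z_{0.3} = -0.5244 and z_{0.74} = 0.6433.
Eliminate σ: μ = (z₂·x₁ − z₁·x₂)/(z₂ − z₁) = (0.6433·0.0368 − (-0.5244)·0.402)/1.168 = 0.201.
Then σ = (x₂ − x₁)/(z₂ − z₁) = (0.402 − 0.0368)/1.168 = 0.313.
Precision τ = 1/σ² = 1/0.3127² = 10.2.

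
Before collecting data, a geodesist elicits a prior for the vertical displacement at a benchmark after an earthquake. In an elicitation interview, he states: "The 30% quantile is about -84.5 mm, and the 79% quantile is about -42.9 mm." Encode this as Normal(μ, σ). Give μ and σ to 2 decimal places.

μ = -68.11, σ = 31.26

The p-quantile of Normal(μ,σ) is μ + z_p·σ, with z_{0.3} = -0.5244 and z_{0.79} = 0.8064.
Eliminate σ: μ = (z₂·x₁ − z₁·x₂)/(z₂ − z₁) = (0.8064·-84.5 − (-0.5244)·-42.9)/1.331 = -68.11.
Then σ = (x₂ − x₁)/(z₂ − z₁) = (-42.9 − -84.5)/1.331 = 31.26.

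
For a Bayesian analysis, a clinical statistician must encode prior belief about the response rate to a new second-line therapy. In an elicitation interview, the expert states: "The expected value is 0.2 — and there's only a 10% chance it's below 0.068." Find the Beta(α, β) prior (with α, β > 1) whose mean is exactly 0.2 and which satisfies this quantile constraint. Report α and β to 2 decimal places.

With mean 0.2 fixed, write α = 0.2s, β = 0.8s where s = α+β.
Need P(θ < 0.068) = 0.1 under Beta(0.2s, 0.8s). Normal approximation: (q−m)/√(m(1−m)/s) ≈ z_{0.1} = -1.28, so s ≈ 0.2·0.8·(-1.28)²/(0.068−0.2)² = 15.1.
At s = 15.1: P(θ<0.068) ≈ 0.064. Adjusting to match 0.1 gives s ≈ 11.49.
So α = 0.2·11.49 ≈ 2.30, β = 0.8·11.49 ≈ 9.19.

α ≈ 2.30, β ≈ 9.19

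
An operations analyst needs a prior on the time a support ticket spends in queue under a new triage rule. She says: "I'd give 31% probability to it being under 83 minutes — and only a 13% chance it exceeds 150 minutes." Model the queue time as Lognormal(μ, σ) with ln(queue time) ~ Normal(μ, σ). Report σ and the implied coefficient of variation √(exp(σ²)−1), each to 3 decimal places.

σ ≈ 0.365, CV ≈ 0.377

If T ~ Lognormal(μ,σ) then ln T ~ Normal(μ,σ), so the p-quantile of ln T is μ + z_p·σ.
ln(83) = 4.419 and ln(150) = 5.011; z_{0.31} = -0.4959, z_{0.87} = 1.126.
σ = (5.011 − 4.419)/(1.126 − (-0.4959)) = 0.365.
μ = 4.419 − (-0.4959)·0.365 = 4.600.
CV = √(exp(σ²)−1) = √(exp(0.1331)−1) = 0.377.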